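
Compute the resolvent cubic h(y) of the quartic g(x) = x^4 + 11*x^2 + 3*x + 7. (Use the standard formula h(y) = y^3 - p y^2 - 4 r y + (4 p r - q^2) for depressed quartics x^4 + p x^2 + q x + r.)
h(y) = y^3 - 11*y^2 - 28*y + 299

Identify coefficients: p = 11, q = 3, r = 7.
Plug into h(y) = y^3 - p y^2 - 4 r y + (4 p r - q^2):
  h(y) = y^3 - (11) y^2 - 4*(7) y + (4*(11)*(7) - (3)^2)
       = y^3 + (-11) y^2 + (-28) y + (299).
Simplifying: h(y) = y^3 - 11*y^2 - 28*y + 299.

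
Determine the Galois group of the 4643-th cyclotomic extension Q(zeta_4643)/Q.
|Gal(Q(zeta_4643)/Q)| = phi(4643) = 4642; group ≅ (Z/4643Z)^* ≅ Z/4642Z

The n-th cyclotomic polynomial Φ_4643(x) is the minimal polynomial of zeta_4643 over Q and has degree phi(4643) = 4642. So Q(zeta_4643) is a degree-4642 Galois extension with Galois group (Z/4643Z)^*. (Z/4643Z)^* is cyclic since 4643 is an odd prime power (or 4). Hence Gal(Q(zeta_4643)/Q) ≅ Z/4642Z.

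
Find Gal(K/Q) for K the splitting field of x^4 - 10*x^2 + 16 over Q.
Gal(K/Q) = Z/2Z (cyclic of order 2)

f factors as (x^2 - 8)(x^2 - 2), so the splitting field is K = Q(sqrt(8), sqrt(2)). The squarefree part of 8 is 2 and the squarefree part of 2 is also 2, so sqrt(8) and sqrt(2) are both rational multiples of sqrt(2). Hence Q(sqrt(8)) = Q(sqrt(2)) = Q(sqrt(2)), and the splitting field collapses to a single degree-2 extension with Galois group Z/2Z.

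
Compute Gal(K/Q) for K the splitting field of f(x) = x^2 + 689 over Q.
Gal(K/Q) = Z/2Z (cyclic of order 2)

x^2 + 689 is irreducible over Q since -689 is not a rational square. The splitting field Q(sqrt(-689)) has degree 2 over Q, and its unique nontrivial automorphism is sqrt(-689) ↦ -sqrt(-689). Hence Gal(Q(sqrt(-689))/Q) = Z/2Z.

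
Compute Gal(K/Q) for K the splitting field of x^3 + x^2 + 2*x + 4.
Gal(K/Q) = S_3 (symmetric group of order 6)

Compute the discriminant of x^3 + (1)*x^2 + (2)*x + (4): Δ = -332. Since Δ is not a rational square, the Galois group is not contained in A_3; it must be the full S_3 (irreducibility of the cubic rules out anything smaller).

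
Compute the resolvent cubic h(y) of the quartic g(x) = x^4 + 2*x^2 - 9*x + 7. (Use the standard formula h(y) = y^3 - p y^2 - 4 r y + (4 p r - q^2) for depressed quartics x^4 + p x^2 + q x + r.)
h(y) = y^3 - 2*y^2 - 28*y - 25

Identify coefficients: p = 2, q = -9, r = 7.
Plug into h(y) = y^3 - p y^2 - 4 r y + (4 p r - q^2):
  h(y) = y^3 - (2) y^2 - 4*(7) y + (4*(2)*(7) - (-9)^2)
       = y^3 + (-2) y^2 + (-28) y + (-25).
Simplifying: h(y) = y^3 - 2*y^2 - 28*y - 25.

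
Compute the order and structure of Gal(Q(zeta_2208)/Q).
|Gal(Q(zeta_2208)/Q)| = phi(2208) = 704; group ≅ (Z/2208Z)^* ≅ Z/2Z × Z/2Z × Z/8Z × Z/22Z

The n-th cyclotomic polynomial Φ_2208(x) is the minimal polynomial of zeta_2208 over Q and has degree phi(2208) = 704. So Q(zeta_2208) is a degree-704 Galois extension with Galois group (Z/2208Z)^*. By CRT, (Z/2208Z)^* ≅ (Z/32Z)^* × (Z/3Z)^* × (Z/23Z)^*. Each prime-power unit group is (Z/32Z)^* ≅ Z/2Z × Z/8Z; (Z/3Z)^* ≅ Z/2Z; (Z/23Z)^* ≅ Z/22Z. Hence Gal(Q(zeta_2208)/Q) ≅ Z/2Z × Z/2Z × Z/8Z × Z/22Z.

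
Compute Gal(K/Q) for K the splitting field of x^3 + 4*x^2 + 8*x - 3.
Gal(K/Q) = S_3 (symmetric group of order 6)

Compute the discriminant of x^3 + (4)*x^2 + (8)*x + (-3): Δ = -2227. Since Δ is not a rational square, the Galois group is not contained in A_3; it must be the full S_3 (irreducibility of the cubic rules out anything smaller).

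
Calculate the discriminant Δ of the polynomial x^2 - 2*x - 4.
Δ = 20

For a quadratic a x^2 + b x + c the discriminant is Δ = b^2 - 4ac = (-2)^2 - 4*(1)*(-4) = 4 - (-16) = 20.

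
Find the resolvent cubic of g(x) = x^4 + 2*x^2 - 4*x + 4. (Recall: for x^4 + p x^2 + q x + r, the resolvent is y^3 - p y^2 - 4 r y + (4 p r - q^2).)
h(y) = y^3 - 2*y^2 - 16*y + 16

Identify coefficients: p = 2, q = -4, r = 4.
Plug into h(y) = y^3 - p y^2 - 4 r y + (4 p r - q^2):
  h(y) = y^3 - (2) y^2 - 4*(4) y + (4*(2)*(4) - (-4)^2)
       = y^3 + (-2) y^2 + (-16) y + (16).
Simplifying: h(y) = y^3 - 2*y^2 - 16*y + 16.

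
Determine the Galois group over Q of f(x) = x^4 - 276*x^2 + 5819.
Gal(K/Q) = V_4 (Klein four-group, Z/2Z × Z/2Z)

f factors as (x^2 - 23)(x^2 - 253), so the splitting field is K = Q(sqrt(23), sqrt(253)). The elements 23, 253, 5819 are all non-squares in Q, so sqrt(23) and sqrt(253) generate independent quadratic extensions. Thus [K:Q] = 4 and Gal(K/Q) is generated by the two order-2 automorphisms sqrt(23) ↦ -sqrt(23) and sqrt(253) ↦ -sqrt(253), giving V_4.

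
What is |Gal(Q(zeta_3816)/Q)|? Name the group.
|Gal(Q(zeta_3816)/Q)| = phi(3816) = 1248; group ≅ (Z/3816Z)^* ≅ Z/2Z × Z/2Z × Z/6Z × Z/52Z

The n-th cyclotomic polynomial Φ_3816(x) is the minimal polynomial of zeta_3816 over Q and has degree phi(3816) = 1248. So Q(zeta_3816) is a degree-1248 Galois extension with Galois group (Z/3816Z)^*. By CRT, (Z/3816Z)^* ≅ (Z/8Z)^* × (Z/9Z)^* × (Z/53Z)^*. Each prime-power unit group is (Z/8Z)^* ≅ Z/2Z × Z/2Z; (Z/9Z)^* ≅ Z/6Z; (Z/53Z)^* ≅ Z/52Z. Hence Gal(Q(zeta_3816)/Q) ≅ Z/2Z × Z/2Z × Z/6Z × Z/52Z.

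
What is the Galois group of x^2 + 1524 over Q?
Gal(K/Q) = Z/2Z (cyclic of order 2)

x^2 + 1524 is irreducible over Q since -1524 is not a rational square. The splitting field Q(sqrt(-1524)) has degree 2 over Q, and its unique nontrivial automorphism is sqrt(-1524) ↦ -sqrt(-1524). Hence Gal(Q(sqrt(-1524))/Q) = Z/2Z.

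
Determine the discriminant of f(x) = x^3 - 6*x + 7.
Δ = -459

For a depressed cubic x^3 + p x + q the discriminant is Δ = -4 p^3 - 27 q^2 = -4*(-6)^3 - 27*(7)^2 = 864 - 1323 = -459.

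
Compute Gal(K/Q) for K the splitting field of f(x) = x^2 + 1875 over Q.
Gal(K/Q) = Z/2Z (cyclic of order 2)

x^2 + 1875 is irreducible over Q since -1875 is not a rational square. The splitting field Q(sqrt(-1875)) has degree 2 over Q, and its unique nontrivial automorphism is sqrt(-1875) ↦ -sqrt(-1875). Hence Gal(Q(sqrt(-1875))/Q) = Z/2Z.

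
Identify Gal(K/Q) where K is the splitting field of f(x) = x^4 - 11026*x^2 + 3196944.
Gal(K/Q) = Z/2Z (cyclic of order 2)

f factors as (x^2 - 298)(x^2 - 10728), so the splitting field is K = Q(sqrt(298), sqrt(10728)). The squarefree part of 298 is 298 and the squarefree part of 10728 is also 298, so sqrt(298) and sqrt(10728) are both rational multiples of sqrt(298). Hence Q(sqrt(298)) = Q(sqrt(10728)) = Q(sqrt(298)), and the splitting field collapses to a single degree-2 extension with Galois group Z/2Z.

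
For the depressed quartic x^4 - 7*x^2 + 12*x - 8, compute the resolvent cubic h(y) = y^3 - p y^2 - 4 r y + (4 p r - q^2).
h(y) = y^3 + 7*y^2 + 32*y + 80

Identify coefficients: p = -7, q = 12, r = -8.
Plug into h(y) = y^3 - p y^2 - 4 r y + (4 p r - q^2):
  h(y) = y^3 - (-7) y^2 - 4*(-8) y + (4*(-7)*(-8) - (12)^2)
       = y^3 + (7) y^2 + (32) y + (80).
Simplifying: h(y) = y^3 + 7*y^2 + 32*y + 80.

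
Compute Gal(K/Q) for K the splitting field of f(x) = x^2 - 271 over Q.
Gal(K/Q) = Z/2Z (cyclic of order 2)

x^2 - 271 is irreducible over Q since 271 is not a rational square. The splitting field Q(sqrt(271)) has degree 2 over Q, and its unique nontrivial automorphism is sqrt(271) ↦ -sqrt(271). Hence Gal(Q(sqrt(271))/Q) = Z/2Z.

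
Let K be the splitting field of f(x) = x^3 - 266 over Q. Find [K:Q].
[K:Q] = 6

x^3 - 266 has one real root r = 266^(1/3) and two complex roots r*zeta_3, r*zeta_3^2 where zeta_3 = e^(2*pi*i/3). The splitting field is Q(r, zeta_3). [Q(r):Q] = 3 and [Q(zeta_3):Q] = 2 with gcd = 1, so [Q(r, zeta_3):Q] = 3 * 2 = 6.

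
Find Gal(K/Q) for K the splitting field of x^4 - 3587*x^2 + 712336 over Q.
Gal(K/Q) = Z/2Z (cyclic of order 2)

f factors as (x^2 - 211)(x^2 - 3376), so the splitting field is K = Q(sqrt(211), sqrt(3376)). The squarefree part of 211 is 211 and the squarefree part of 3376 is also 211, so sqrt(211) and sqrt(3376) are both rational multiples of sqrt(211). Hence Q(sqrt(211)) = Q(sqrt(3376)) = Q(sqrt(211)), and the splitting field collapses to a single degree-2 extension with Galois group Z/2Z.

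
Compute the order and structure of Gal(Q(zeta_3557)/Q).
|Gal(Q(zeta_3557)/Q)| = phi(3557) = 3556; group ≅ (Z/3557Z)^* ≅ Z/3556Z

The n-th cyclotomic polynomial Φ_3557(x) is the minimal polynomial of zeta_3557 over Q and has degree phi(3557) = 3556. So Q(zeta_3557) is a degree-3556 Galois extension with Galois group (Z/3557Z)^*. (Z/3557Z)^* is cyclic since 3557 is an odd prime power (or 4). Hence Gal(Q(zeta_3557)/Q) ≅ Z/3556Z.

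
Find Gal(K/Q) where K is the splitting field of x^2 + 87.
Gal(K/Q) = Z/2Z (cyclic of order 2)

x^2 + 87 is irreducible over Q since -87 is not a rational square. The splitting field Q(sqrt(-87)) has degree 2 over Q, and its unique nontrivial automorphism is sqrt(-87) ↦ -sqrt(-87). Hence Gal(Q(sqrt(-87))/Q) = Z/2Z.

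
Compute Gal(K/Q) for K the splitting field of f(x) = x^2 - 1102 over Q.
Gal(K/Q) = Z/2Z (cyclic of order 2)

x^2 - 1102 is irreducible over Q since 1102 is not a rational square. The splitting field Q(sqrt(1102)) has degree 2 over Q, and its unique nontrivial automorphism is sqrt(1102) ↦ -sqrt(1102). Hence Gal(Q(sqrt(1102))/Q) = Z/2Z.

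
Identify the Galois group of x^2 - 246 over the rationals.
Gal(K/Q) = Z/2Z (cyclic of order 2)

x^2 - 246 is irreducible over Q since 246 is not a rational square. The splitting field Q(sqrt(246)) has degree 2 over Q, and its unique nontrivial automorphism is sqrt(246) ↦ -sqrt(246). Hence Gal(Q(sqrt(246))/Q) = Z/2Z.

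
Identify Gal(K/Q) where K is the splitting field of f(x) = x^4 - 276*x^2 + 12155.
Gal(K/Q) = V_4 (Klein four-group, Z/2Z × Z/2Z)

f factors as (x^2 - 221)(x^2 - 55), so the splitting field is K = Q(sqrt(221), sqrt(55)). The elements 221, 55, 12155 are all non-squares in Q, so sqrt(221) and sqrt(55) generate independent quadratic extensions. Thus [K:Q] = 4 and Gal(K/Q) is generated by the two order-2 automorphisms sqrt(221) ↦ -sqrt(221) and sqrt(55) ↦ -sqrt(55), giving V_4.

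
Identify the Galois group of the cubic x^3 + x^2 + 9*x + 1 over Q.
Gal(K/Q) = S_3 (symmetric group of order 6)

Compute the discriminant of x^3 + (1)*x^2 + (9)*x + (1): Δ = -2704. Since Δ is not a rational square, the Galois group is not contained in A_3; it must be the full S_3 (irreducibility of the cubic rules out anything smaller).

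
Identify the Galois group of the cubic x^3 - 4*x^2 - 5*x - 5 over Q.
Gal(K/Q) = S_3 (symmetric group of order 6)

Compute the discriminant of x^3 + (-4)*x^2 + (-5)*x + (-5): Δ = -2855. Since Δ is not a rational square, the Galois group is not contained in A_3; it must be the full S_3 (irreducibility of the cubic rules out anything smaller).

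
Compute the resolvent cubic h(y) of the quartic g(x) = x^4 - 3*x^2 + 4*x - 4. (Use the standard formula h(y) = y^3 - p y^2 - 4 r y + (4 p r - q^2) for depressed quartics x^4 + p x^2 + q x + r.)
h(y) = y^3 + 3*y^2 + 16*y + 32

Identify coefficients: p = -3, q = 4, r = -4.
Plug into h(y) = y^3 - p y^2 - 4 r y + (4 p r - q^2):
  h(y) = y^3 - (-3) y^2 - 4*(-4) y + (4*(-3)*(-4) - (4)^2)
       = y^3 + (3) y^2 + (16) y + (32).
Simplifying: h(y) = y^3 + 3*y^2 + 16*y + 32.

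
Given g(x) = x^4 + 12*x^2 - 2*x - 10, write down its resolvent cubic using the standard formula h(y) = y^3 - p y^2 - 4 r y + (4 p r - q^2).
h(y) = y^3 - 12*y^2 + 40*y - 484

Identify coefficients: p = 12, q = -2, r = -10.
Plug into h(y) = y^3 - p y^2 - 4 r y + (4 p r - q^2):
  h(y) = y^3 - (12) y^2 - 4*(-10) y + (4*(12)*(-10) - (-2)^2)
       = y^3 + (-12) y^2 + (40) y + (-484).
Simplifying: h(y) = y^3 - 12*y^2 + 40*y - 484.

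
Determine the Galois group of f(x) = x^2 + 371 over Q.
Gal(K/Q) = Z/2Z (cyclic of order 2)

x^2 + 371 is irreducible over Q since -371 is not a rational square. The splitting field Q(sqrt(-371)) has degree 2 over Q, and its unique nontrivial automorphism is sqrt(-371) ↦ -sqrt(-371). Hence Gal(Q(sqrt(-371))/Q) = Z/2Z.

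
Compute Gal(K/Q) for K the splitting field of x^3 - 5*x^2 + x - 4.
Gal(K/Q) = S_3 (symmetric group of order 6)

Compute the discriminant of x^3 + (-5)*x^2 + (1)*x + (-4): Δ = -2051. Since Δ is not a rational square, the Galois group is not contained in A_3; it must be the full S_3 (irreducibility of the cubic rules out anything smaller).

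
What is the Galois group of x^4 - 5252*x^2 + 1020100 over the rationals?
Gal(K/Q) = Z/2Z (cyclic of order 2)

f factors as (x^2 - 5050)(x^2 - 202), so the splitting field is K = Q(sqrt(5050), sqrt(202)). The squarefree part of 5050 is 202 and the squarefree part of 202 is also 202, so sqrt(5050) and sqrt(202) are both rational multiples of sqrt(202). Hence Q(sqrt(5050)) = Q(sqrt(202)) = Q(sqrt(202)), and the splitting field collapses to a single degree-2 extension with Galois group Z/2Z.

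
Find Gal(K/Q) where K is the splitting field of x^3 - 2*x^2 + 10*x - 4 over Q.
Gal(K/Q) = S_3 (symmetric group of order 6)

Compute the discriminant of x^3 + (-2)*x^2 + (10)*x + (-4): Δ = -2720. Since Δ is not a rational square, the Galois group is not contained in A_3; it must be the full S_3 (irreducibility of the cubic rules out anything smaller).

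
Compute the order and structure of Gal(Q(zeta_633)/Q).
|Gal(Q(zeta_633)/Q)| = phi(633) = 420; group ≅ (Z/633Z)^* ≅ Z/2Z × Z/210Z

The n-th cyclotomic polynomial Φ_633(x) is the minimal polynomial of zeta_633 over Q and has degree phi(633) = 420. So Q(zeta_633) is a degree-420 Galois extension with Galois group (Z/633Z)^*. By CRT, (Z/633Z)^* ≅ (Z/3Z)^* × (Z/211Z)^*. Each prime-power unit group is (Z/3Z)^* ≅ Z/2Z; (Z/211Z)^* ≅ Z/210Z. Hence Gal(Q(zeta_633)/Q) ≅ Z/2Z × Z/210Z.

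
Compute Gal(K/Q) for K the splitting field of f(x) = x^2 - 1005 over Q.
Gal(K/Q) = Z/2Z (cyclic of order 2)

x^2 - 1005 is irreducible over Q since 1005 is not a rational square. The splitting field Q(sqrt(1005)) has degree 2 over Q, and its unique nontrivial automorphism is sqrt(1005) ↦ -sqrt(1005). Hence Gal(Q(sqrt(1005))/Q) = Z/2Z.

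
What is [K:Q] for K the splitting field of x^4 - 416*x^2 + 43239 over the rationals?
[K:Q] = 4

f factors as (x^2 - 203)(x^2 - 213); the splitting field is K = Q(sqrt(203), sqrt(213)). Since 203, 213, and 43239 are all non-squares in Q, the three subfields Q(sqrt(203)), Q(sqrt(213)), Q(sqrt(43239)) are distinct degree-2 extensions, so [K:Q] = 4 (Klein four Galois group).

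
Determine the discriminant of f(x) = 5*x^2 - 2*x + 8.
Δ = -156

For a quadratic a x^2 + b x + c the discriminant is Δ = b^2 - 4ac = (-2)^2 - 4*(5)*(8) = 4 - (160) = -156.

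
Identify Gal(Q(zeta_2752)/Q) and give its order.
|Gal(Q(zeta_2752)/Q)| = phi(2752) = 1344; group ≅ (Z/2752Z)^* ≅ Z/2Z × Z/16Z × Z/42Z

The n-th cyclotomic polynomial Φ_2752(x) is the minimal polynomial of zeta_2752 over Q and has degree phi(2752) = 1344. So Q(zeta_2752) is a degree-1344 Galois extension with Galois group (Z/2752Z)^*. By CRT, (Z/2752Z)^* ≅ (Z/64Z)^* × (Z/43Z)^*. Each prime-power unit group is (Z/64Z)^* ≅ Z/2Z × Z/16Z; (Z/43Z)^* ≅ Z/42Z. Hence Gal(Q(zeta_2752)/Q) ≅ Z/2Z × Z/16Z × Z/42Z.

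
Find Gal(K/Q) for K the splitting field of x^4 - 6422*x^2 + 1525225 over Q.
Gal(K/Q) = Z/2Z (cyclic of order 2)

f factors as (x^2 - 247)(x^2 - 6175), so the splitting field is K = Q(sqrt(247), sqrt(6175)). The squarefree part of 247 is 247 and the squarefree part of 6175 is also 247, so sqrt(247) and sqrt(6175) are both rational multiples of sqrt(247). Hence Q(sqrt(247)) = Q(sqrt(6175)) = Q(sqrt(247)), and the splitting field collapses to a single degree-2 extension with Galois group Z/2Z.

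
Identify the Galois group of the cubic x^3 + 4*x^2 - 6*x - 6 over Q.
Gal(K/Q) = S_3 (symmetric group of order 6)

Compute the discriminant of x^3 + (4)*x^2 + (-6)*x + (-6): Δ = 4596. Since Δ is not a rational square, the Galois group is not contained in A_3; it must be the full S_3 (irreducibility of the cubic rules out anything smaller).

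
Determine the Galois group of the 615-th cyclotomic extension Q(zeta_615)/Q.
|Gal(Q(zeta_615)/Q)| = phi(615) = 320; group ≅ (Z/615Z)^* ≅ Z/2Z × Z/4Z × Z/40Z

The n-th cyclotomic polynomial Φ_615(x) is the minimal polynomial of zeta_615 over Q and has degree phi(615) = 320. So Q(zeta_615) is a degree-320 Galois extension with Galois group (Z/615Z)^*. By CRT, (Z/615Z)^* ≅ (Z/3Z)^* × (Z/5Z)^* × (Z/41Z)^*. Each prime-power unit group is (Z/3Z)^* ≅ Z/2Z; (Z/5Z)^* ≅ Z/4Z; (Z/41Z)^* ≅ Z/40Z. Hence Gal(Q(zeta_615)/Q) ≅ Z/2Z × Z/4Z × Z/40Z.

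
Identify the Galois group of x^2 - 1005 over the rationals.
Gal(K/Q) = Z/2Z (cyclic of order 2)

x^2 - 1005 is irreducible over Q since 1005 is not a rational square. The splitting field Q(sqrt(1005)) has degree 2 over Q, and its unique nontrivial automorphism is sqrt(1005) ↦ -sqrt(1005). Hence Gal(Q(sqrt(1005))/Q) = Z/2Z.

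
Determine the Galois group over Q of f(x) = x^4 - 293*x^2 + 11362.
Gal(K/Q) = V_4 (Klein four-group, Z/2Z × Z/2Z)

f factors as (x^2 - 46)(x^2 - 247), so the splitting field is K = Q(sqrt(46), sqrt(247)). The elements 46, 247, 11362 are all non-squares in Q, so sqrt(46) and sqrt(247) generate independent quadratic extensions. Thus [K:Q] = 4 and Gal(K/Q) is generated by the two order-2 automorphisms sqrt(46) ↦ -sqrt(46) and sqrt(247) ↦ -sqrt(247), giving V_4.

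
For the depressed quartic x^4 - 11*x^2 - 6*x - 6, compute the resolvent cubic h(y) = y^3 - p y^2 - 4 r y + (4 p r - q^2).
h(y) = y^3 + 11*y^2 + 24*y + 228

Identify coefficients: p = -11, q = -6, r = -6.
Plug into h(y) = y^3 - p y^2 - 4 r y + (4 p r - q^2):
  h(y) = y^3 - (-11) y^2 - 4*(-6) y + (4*(-11)*(-6) - (-6)^2)
       = y^3 + (11) y^2 + (24) y + (228).
Simplifying: h(y) = y^3 + 11*y^2 + 24*y + 228.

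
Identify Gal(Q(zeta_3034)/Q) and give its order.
|Gal(Q(zeta_3034)/Q)| = phi(3034) = 1440; group ≅ (Z/3034Z)^* ≅ Z/36Z × Z/40Z

The n-th cyclotomic polynomial Φ_3034(x) is the minimal polynomial of zeta_3034 over Q and has degree phi(3034) = 1440. So Q(zeta_3034) is a degree-1440 Galois extension with Galois group (Z/3034Z)^*. By CRT, (Z/3034Z)^* ≅ (Z/2Z)^* × (Z/37Z)^* × (Z/41Z)^*. Each prime-power unit group is (Z/2Z)^* ≅ trivial group (order 1); (Z/37Z)^* ≅ Z/36Z; (Z/41Z)^* ≅ Z/40Z. Hence Gal(Q(zeta_3034)/Q) ≅ Z/36Z × Z/40Z.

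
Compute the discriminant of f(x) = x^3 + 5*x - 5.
Δ = -1175

For a depressed cubic x^3 + p x + q the discriminant is Δ = -4 p^3 - 27 q^2 = -4*(5)^3 - 27*(-5)^2 = -500 - 675 = -1175.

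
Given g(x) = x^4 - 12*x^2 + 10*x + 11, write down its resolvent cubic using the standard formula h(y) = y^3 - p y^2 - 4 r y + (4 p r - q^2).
h(y) = y^3 + 12*y^2 - 44*y - 628

Identify coefficients: p = -12, q = 10, r = 11.
Plug into h(y) = y^3 - p y^2 - 4 r y + (4 p r - q^2):
  h(y) = y^3 - (-12) y^2 - 4*(11) y + (4*(-12)*(11) - (10)^2)
       = y^3 + (12) y^2 + (-44) y + (-628).
Simplifying: h(y) = y^3 + 12*y^2 - 44*y - 628.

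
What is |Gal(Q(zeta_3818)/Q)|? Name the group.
|Gal(Q(zeta_3818)/Q)| = phi(3818) = 1804; group ≅ (Z/3818Z)^* ≅ Z/22Z × Z/82Z

The n-th cyclotomic polynomial Φ_3818(x) is the minimal polynomial of zeta_3818 over Q and has degree phi(3818) = 1804. So Q(zeta_3818) is a degree-1804 Galois extension with Galois group (Z/3818Z)^*. By CRT, (Z/3818Z)^* ≅ (Z/2Z)^* × (Z/23Z)^* × (Z/83Z)^*. Each prime-power unit group is (Z/2Z)^* ≅ trivial group (order 1); (Z/23Z)^* ≅ Z/22Z; (Z/83Z)^* ≅ Z/82Z. Hence Gal(Q(zeta_3818)/Q) ≅ Z/22Z × Z/82Z.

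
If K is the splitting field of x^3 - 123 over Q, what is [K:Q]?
[K:Q] = 6

x^3 - 123 has one real root r = 123^(1/3) and two complex roots r*zeta_3, r*zeta_3^2 where zeta_3 = e^(2*pi*i/3). The splitting field is Q(r, zeta_3). [Q(r):Q] = 3 and [Q(zeta_3):Q] = 2 with gcd = 1, so [Q(r, zeta_3):Q] = 3 * 2 = 6.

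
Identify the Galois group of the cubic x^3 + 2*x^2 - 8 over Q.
Gal(K/Q) = S_3 (symmetric group of order 6)

Compute the discriminant of x^3 + (2)*x^2 + (0)*x + (-8): Δ = -1472. Since Δ is not a rational square, the Galois group is not contained in A_3; it must be the full S_3 (irreducibility of the cubic rules out anything smaller).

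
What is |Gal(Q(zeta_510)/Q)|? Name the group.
|Gal(Q(zeta_510)/Q)| = phi(510) = 128; group ≅ (Z/510Z)^* ≅ Z/2Z × Z/4Z × Z/16Z

The n-th cyclotomic polynomial Φ_510(x) is the minimal polynomial of zeta_510 over Q and has degree phi(510) = 128. So Q(zeta_510) is a degree-128 Galois extension with Galois group (Z/510Z)^*. By CRT, (Z/510Z)^* ≅ (Z/2Z)^* × (Z/3Z)^* × (Z/5Z)^* × (Z/17Z)^*. Each prime-power unit group is (Z/2Z)^* ≅ trivial group (order 1); (Z/3Z)^* ≅ Z/2Z; (Z/5Z)^* ≅ Z/4Z; (Z/17Z)^* ≅ Z/16Z. Hence Gal(Q(zeta_510)/Q) ≅ Z/2Z × Z/4Z × Z/16Z.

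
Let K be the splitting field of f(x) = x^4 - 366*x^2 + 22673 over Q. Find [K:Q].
[K:Q] = 4

f factors as (x^2 - 287)(x^2 - 79); the splitting field is K = Q(sqrt(287), sqrt(79)). Since 287, 79, and 22673 are all non-squares in Q, the three subfields Q(sqrt(287)), Q(sqrt(79)), Q(sqrt(22673)) are distinct degree-2 extensions, so [K:Q] = 4 (Klein four Galois group).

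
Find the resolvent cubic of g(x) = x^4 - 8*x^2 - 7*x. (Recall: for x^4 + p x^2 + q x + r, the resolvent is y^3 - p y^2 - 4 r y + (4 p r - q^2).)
h(y) = y^3 + 8*y^2 - 49

Identify coefficients: p = -8, q = -7, r = 0.
Plug into h(y) = y^3 - p y^2 - 4 r y + (4 p r - q^2):
  h(y) = y^3 - (-8) y^2 - 4*(0) y + (4*(-8)*(0) - (-7)^2)
       = y^3 + (8) y^2 + (0) y + (-49).
Simplifying: h(y) = y^3 + 8*y^2 - 49.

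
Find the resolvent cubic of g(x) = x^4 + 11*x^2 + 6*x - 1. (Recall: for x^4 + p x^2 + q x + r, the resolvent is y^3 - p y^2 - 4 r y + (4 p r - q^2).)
h(y) = y^3 - 11*y^2 + 4*y - 80

Identify coefficients: p = 11, q = 6, r = -1.
Plug into h(y) = y^3 - p y^2 - 4 r y + (4 p r - q^2):
  h(y) = y^3 - (11) y^2 - 4*(-1) y + (4*(11)*(-1) - (6)^2)
       = y^3 + (-11) y^2 + (4) y + (-80).
Simplifying: h(y) = y^3 - 11*y^2 + 4*y - 80.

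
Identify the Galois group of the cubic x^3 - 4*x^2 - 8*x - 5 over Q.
Gal(K/Q) = S_3 (symmetric group of order 6)

Compute the discriminant of x^3 + (-4)*x^2 + (-8)*x + (-5): Δ = -1763. Since Δ is not a rational square, the Galois group is not contained in A_3; it must be the full S_3 (irreducibility of the cubic rules out anything smaller).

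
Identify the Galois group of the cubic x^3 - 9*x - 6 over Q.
Gal(K/Q) = S_3 (symmetric group of order 6)

Compute the discriminant of x^3 + (0)*x^2 + (-9)*x + (-6): Δ = 1944. Since Δ is not a rational square, the Galois group is not contained in A_3; it must be the full S_3 (irreducibility of the cubic rules out anything smaller).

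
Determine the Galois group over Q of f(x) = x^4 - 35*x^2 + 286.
Gal(K/Q) = V_4 (Klein four-group, Z/2Z × Z/2Z)

f factors as (x^2 - 13)(x^2 - 22), so the splitting field is K = Q(sqrt(13), sqrt(22)). The elements 13, 22, 286 are all non-squares in Q, so sqrt(13) and sqrt(22) generate independent quadratic extensions. Thus [K:Q] = 4 and Gal(K/Q) is generated by the two order-2 automorphisms sqrt(13) ↦ -sqrt(13) and sqrt(22) ↦ -sqrt(22), giving V_4.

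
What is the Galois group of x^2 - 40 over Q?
Gal(K/Q) = Z/2Z (cyclic of order 2)

x^2 - 40 is irreducible over Q since 40 is not a rational square. The splitting field Q(sqrt(40)) has degree 2 over Q, and its unique nontrivial automorphism is sqrt(40) ↦ -sqrt(40). Hence Gal(Q(sqrt(40))/Q) = Z/2Z.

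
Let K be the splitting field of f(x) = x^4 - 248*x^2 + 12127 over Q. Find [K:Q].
[K:Q] = 4

f factors as (x^2 - 67)(x^2 - 181); the splitting field is K = Q(sqrt(67), sqrt(181)). Since 67, 181, and 12127 are all non-squares in Q, the three subfields Q(sqrt(67)), Q(sqrt(181)), Q(sqrt(12127)) are distinct degree-2 extensions, so [K:Q] = 4 (Klein four Galois group).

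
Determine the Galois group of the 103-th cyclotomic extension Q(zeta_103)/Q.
|Gal(Q(zeta_103)/Q)| = phi(103) = 102; group ≅ (Z/103Z)^* ≅ Z/102Z

The n-th cyclotomic polynomial Φ_103(x) is the minimal polynomial of zeta_103 over Q and has degree phi(103) = 102. So Q(zeta_103) is a degree-102 Galois extension with Galois group (Z/103Z)^*. (Z/103Z)^* is cyclic since 103 is an odd prime power (or 4). Hence Gal(Q(zeta_103)/Q) ≅ Z/102Z.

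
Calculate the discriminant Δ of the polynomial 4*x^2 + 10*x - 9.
Δ = 244

For a quadratic a x^2 + b x + c the discriminant is Δ = b^2 - 4ac = (10)^2 - 4*(4)*(-9) = 100 - (-144) = 244.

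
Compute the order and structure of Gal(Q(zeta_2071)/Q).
|Gal(Q(zeta_2071)/Q)| = phi(2071) = 1944; group ≅ (Z/2071Z)^* ≅ Z/18Z × Z/108Z

The n-th cyclotomic polynomial Φ_2071(x) is the minimal polynomial of zeta_2071 over Q and has degree phi(2071) = 1944. So Q(zeta_2071) is a degree-1944 Galois extension with Galois group (Z/2071Z)^*. By CRT, (Z/2071Z)^* ≅ (Z/19Z)^* × (Z/109Z)^*. Each prime-power unit group is (Z/19Z)^* ≅ Z/18Z; (Z/109Z)^* ≅ Z/108Z. Hence Gal(Q(zeta_2071)/Q) ≅ Z/18Z × Z/108Z.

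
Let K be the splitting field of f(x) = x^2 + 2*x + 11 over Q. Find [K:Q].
[K:Q] = 2

The discriminant of x^2 + (2)*x + (11) is b^2 - 4c = 4 - (44) = -40. Since -40 is not a perfect square in Q, the polynomial is irreducible over Q. Its two roots generate a degree-2 extension, so [K:Q] = 2.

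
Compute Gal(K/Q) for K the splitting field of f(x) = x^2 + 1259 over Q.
Gal(K/Q) = Z/2Z (cyclic of order 2)

x^2 + 1259 is irreducible over Q since -1259 is not a rational square. The splitting field Q(sqrt(-1259)) has degree 2 over Q, and its unique nontrivial automorphism is sqrt(-1259) ↦ -sqrt(-1259). Hence Gal(Q(sqrt(-1259))/Q) = Z/2Z.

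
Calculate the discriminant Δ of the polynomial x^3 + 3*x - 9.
Δ = -2295

For a depressed cubic x^3 + p x + q the discriminant is Δ = -4 p^3 - 27 q^2 = -4*(3)^3 - 27*(-9)^2 = -108 - 2187 = -2295.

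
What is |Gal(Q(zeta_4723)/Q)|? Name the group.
|Gal(Q(zeta_4723)/Q)| = phi(4723) = 4722; group ≅ (Z/4723Z)^* ≅ Z/4722Z

The n-th cyclotomic polynomial Φ_4723(x) is the minimal polynomial of zeta_4723 over Q and has degree phi(4723) = 4722. So Q(zeta_4723) is a degree-4722 Galois extension with Galois group (Z/4723Z)^*. (Z/4723Z)^* is cyclic since 4723 is an odd prime power (or 4). Hence Gal(Q(zeta_4723)/Q) ≅ Z/4722Z.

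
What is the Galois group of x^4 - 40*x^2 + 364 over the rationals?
Gal(K/Q) = V_4 (Klein four-group, Z/2Z × Z/2Z)

f factors as (x^2 - 26)(x^2 - 14), so the splitting field is K = Q(sqrt(26), sqrt(14)). The elements 26, 14, 364 are all non-squares in Q, so sqrt(26) and sqrt(14) generate independent quadratic extensions. Thus [K:Q] = 4 and Gal(K/Q) is generated by the two order-2 automorphisms sqrt(26) ↦ -sqrt(26) and sqrt(14) ↦ -sqrt(14), giving V_4.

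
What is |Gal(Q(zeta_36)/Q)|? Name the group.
|Gal(Q(zeta_36)/Q)| = phi(36) = 12; group ≅ (Z/36Z)^* ≅ Z/2Z × Z/6Z

The n-th cyclotomic polynomial Φ_36(x) is the minimal polynomial of zeta_36 over Q and has degree phi(36) = 12. So Q(zeta_36) is a degree-12 Galois extension with Galois group (Z/36Z)^*. By CRT, (Z/36Z)^* ≅ (Z/4Z)^* × (Z/9Z)^*. Each prime-power unit group is (Z/4Z)^* ≅ Z/2Z; (Z/9Z)^* ≅ Z/6Z. Hence Gal(Q(zeta_36)/Q) ≅ Z/2Z × Z/6Z.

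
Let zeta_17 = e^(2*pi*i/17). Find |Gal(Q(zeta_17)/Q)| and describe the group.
|Gal(Q(zeta_17)/Q)| = phi(17) = 16; group ≅ (Z/17Z)^* ≅ Z/16Z

The n-th cyclotomic polynomial Φ_17(x) is the minimal polynomial of zeta_17 over Q and has degree phi(17) = 16. So Q(zeta_17) is a degree-16 Galois extension with Galois group (Z/17Z)^*. (Z/17Z)^* is cyclic since 17 is an odd prime power (or 4). Hence Gal(Q(zeta_17)/Q) ≅ Z/16Z.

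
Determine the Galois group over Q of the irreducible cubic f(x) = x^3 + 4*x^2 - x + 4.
Gal(K/Q) = S_3 (symmetric group of order 6)

Compute the discriminant of x^3 + (4)*x^2 + (-1)*x + (4): Δ = -1724. Since Δ is not a rational square, the Galois group is not contained in A_3; it must be the full S_3 (irreducibility of the cubic rules out anything smaller).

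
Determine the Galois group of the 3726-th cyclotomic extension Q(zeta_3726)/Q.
|Gal(Q(zeta_3726)/Q)| = phi(3726) = 1188; group ≅ (Z/3726Z)^* ≅ Z/22Z × Z/54Z

The n-th cyclotomic polynomial Φ_3726(x) is the minimal polynomial of zeta_3726 over Q and has degree phi(3726) = 1188. So Q(zeta_3726) is a degree-1188 Galois extension with Galois group (Z/3726Z)^*. By CRT, (Z/3726Z)^* ≅ (Z/2Z)^* × (Z/81Z)^* × (Z/23Z)^*. Each prime-power unit group is (Z/2Z)^* ≅ trivial group (order 1); (Z/81Z)^* ≅ Z/54Z; (Z/23Z)^* ≅ Z/22Z. Hence Gal(Q(zeta_3726)/Q) ≅ Z/22Z × Z/54Z.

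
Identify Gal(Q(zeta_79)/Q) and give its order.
|Gal(Q(zeta_79)/Q)| = phi(79) = 78; group ≅ (Z/79Z)^* ≅ Z/78Z

The n-th cyclotomic polynomial Φ_79(x) is the minimal polynomial of zeta_79 over Q and has degree phi(79) = 78. So Q(zeta_79) is a degree-78 Galois extension with Galois group (Z/79Z)^*. (Z/79Z)^* is cyclic since 79 is an odd prime power (or 4). Hence Gal(Q(zeta_79)/Q) ≅ Z/78Z.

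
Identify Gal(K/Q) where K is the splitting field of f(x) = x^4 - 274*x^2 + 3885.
Gal(K/Q) = V_4 (Klein four-group, Z/2Z × Z/2Z)

f factors as (x^2 - 259)(x^2 - 15), so the splitting field is K = Q(sqrt(259), sqrt(15)). The elements 259, 15, 3885 are all non-squares in Q, so sqrt(259) and sqrt(15) generate independent quadratic extensions. Thus [K:Q] = 4 and Gal(K/Q) is generated by the two order-2 automorphisms sqrt(259) ↦ -sqrt(259) and sqrt(15) ↦ -sqrt(15), giving V_4.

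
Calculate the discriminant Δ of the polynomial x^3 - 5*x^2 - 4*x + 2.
Δ = 2268

For x^3 + a x^2 + b x + c the discriminant is Δ = 18 a b c - 4 a^3 c + a^2 b^2 - 4 b^3 - 27 c^2.
Plug a = -5, b = -4, c = 2:
  18*(-5)*(-4)*(2) - 4*(-5)^3*(2) + (-5)^2*(-4)^2 - 4*(-4)^3 - 27*(2)^2
  = 720 + (1000) + 400 + (256) + (-108)
  = 2268.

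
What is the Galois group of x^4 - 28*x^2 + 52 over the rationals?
Gal(K/Q) = V_4 (Klein four-group, Z/2Z × Z/2Z)

f factors as (x^2 - 2)(x^2 - 26), so the splitting field is K = Q(sqrt(2), sqrt(26)). The elements 2, 26, 52 are all non-squares in Q, so sqrt(2) and sqrt(26) generate independent quadratic extensions. Thus [K:Q] = 4 and Gal(K/Q) is generated by the two order-2 automorphisms sqrt(2) ↦ -sqrt(2) and sqrt(26) ↦ -sqrt(26), giving V_4.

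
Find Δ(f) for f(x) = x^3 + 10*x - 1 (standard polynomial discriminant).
Δ = -4027

For a depressed cubic x^3 + p x + q the discriminant is Δ = -4 p^3 - 27 q^2 = -4*(10)^3 - 27*(-1)^2 = -4000 - 27 = -4027.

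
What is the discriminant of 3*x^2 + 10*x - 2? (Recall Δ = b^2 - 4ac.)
Δ = 124

For a quadratic a x^2 + b x + c the discriminant is Δ = b^2 - 4ac = (10)^2 - 4*(3)*(-2) = 100 - (-24) = 124.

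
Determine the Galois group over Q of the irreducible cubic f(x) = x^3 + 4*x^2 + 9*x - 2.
Gal(K/Q) = S_3 (symmetric group of order 6)

Compute the discriminant of x^3 + (4)*x^2 + (9)*x + (-2): Δ = -2512. Since Δ is not a rational square, the Galois group is not contained in A_3; it must be the full S_3 (irreducibility of the cubic rules out anything smaller).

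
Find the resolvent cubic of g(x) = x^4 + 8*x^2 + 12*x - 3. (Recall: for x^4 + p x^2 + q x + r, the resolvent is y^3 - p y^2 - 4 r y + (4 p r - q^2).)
h(y) = y^3 - 8*y^2 + 12*y - 240

Identify coefficients: p = 8, q = 12, r = -3.
Plug into h(y) = y^3 - p y^2 - 4 r y + (4 p r - q^2):
  h(y) = y^3 - (8) y^2 - 4*(-3) y + (4*(8)*(-3) - (12)^2)
       = y^3 + (-8) y^2 + (12) y + (-240).
Simplifying: h(y) = y^3 - 8*y^2 + 12*y - 240.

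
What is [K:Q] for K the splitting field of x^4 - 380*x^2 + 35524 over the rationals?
[K:Q] = 4

f factors as (x^2 - 166)(x^2 - 214); the splitting field is K = Q(sqrt(166), sqrt(214)). Since 166, 214, and 35524 are all non-squares in Q, the three subfields Q(sqrt(166)), Q(sqrt(214)), Q(sqrt(35524)) are distinct degree-2 extensions, so [K:Q] = 4 (Klein four Galois group).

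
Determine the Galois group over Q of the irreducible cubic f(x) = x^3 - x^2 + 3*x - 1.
Gal(K/Q) = S_3 (symmetric group of order 6)

Compute the discriminant of x^3 + (-1)*x^2 + (3)*x + (-1): Δ = -76. Since Δ is not a rational square, the Galois group is not contained in A_3; it must be the full S_3 (irreducibility of the cubic rules out anything smaller).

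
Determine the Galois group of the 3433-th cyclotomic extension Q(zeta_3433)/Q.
|Gal(Q(zeta_3433)/Q)| = phi(3433) = 3432; group ≅ (Z/3433Z)^* ≅ Z/3432Z

The n-th cyclotomic polynomial Φ_3433(x) is the minimal polynomial of zeta_3433 over Q and has degree phi(3433) = 3432. So Q(zeta_3433) is a degree-3432 Galois extension with Galois group (Z/3433Z)^*. (Z/3433Z)^* is cyclic since 3433 is an odd prime power (or 4). Hence Gal(Q(zeta_3433)/Q) ≅ Z/3432Z.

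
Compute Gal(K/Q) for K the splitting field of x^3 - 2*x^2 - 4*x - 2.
Gal(K/Q) = S_3 (symmetric group of order 6)

Compute the discriminant of x^3 + (-2)*x^2 + (-4)*x + (-2): Δ = -140. Since Δ is not a rational square, the Galois group is not contained in A_3; it must be the full S_3 (irreducibility of the cubic rules out anything smaller).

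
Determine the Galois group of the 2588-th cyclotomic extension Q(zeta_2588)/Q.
|Gal(Q(zeta_2588)/Q)| = phi(2588) = 1292; group ≅ (Z/2588Z)^* ≅ Z/2Z × Z/646Z

The n-th cyclotomic polynomial Φ_2588(x) is the minimal polynomial of zeta_2588 over Q and has degree phi(2588) = 1292. So Q(zeta_2588) is a degree-1292 Galois extension with Galois group (Z/2588Z)^*. By CRT, (Z/2588Z)^* ≅ (Z/4Z)^* × (Z/647Z)^*. Each prime-power unit group is (Z/4Z)^* ≅ Z/2Z; (Z/647Z)^* ≅ Z/646Z. Hence Gal(Q(zeta_2588)/Q) ≅ Z/2Z × Z/646Z.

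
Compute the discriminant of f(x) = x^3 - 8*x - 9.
Δ = -139

For a depressed cubic x^3 + p x + q the discriminant is Δ = -4 p^3 - 27 q^2 = -4*(-8)^3 - 27*(-9)^2 = 2048 - 2187 = -139.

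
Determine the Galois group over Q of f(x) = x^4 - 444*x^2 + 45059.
Gal(K/Q) = V_4 (Klein four-group, Z/2Z × Z/2Z)

f factors as (x^2 - 157)(x^2 - 287), so the splitting field is K = Q(sqrt(157), sqrt(287)). The elements 157, 287, 45059 are all non-squares in Q, so sqrt(157) and sqrt(287) generate independent quadratic extensions. Thus [K:Q] = 4 and Gal(K/Q) is generated by the two order-2 automorphisms sqrt(157) ↦ -sqrt(157) and sqrt(287) ↦ -sqrt(287), giving V_4.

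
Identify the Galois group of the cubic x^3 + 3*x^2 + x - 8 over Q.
Gal(K/Q) = S_3 (symmetric group of order 6)

Compute the discriminant of x^3 + (3)*x^2 + (1)*x + (-8): Δ = -1291. Since Δ is not a rational square, the Galois group is not contained in A_3; it must be the full S_3 (irreducibility of the cubic rules out anything smaller).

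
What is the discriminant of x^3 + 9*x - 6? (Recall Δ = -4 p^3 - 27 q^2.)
Δ = -3888

For a depressed cubic x^3 + p x + q the discriminant is Δ = -4 p^3 - 27 q^2 = -4*(9)^3 - 27*(-6)^2 = -2916 - 972 = -3888.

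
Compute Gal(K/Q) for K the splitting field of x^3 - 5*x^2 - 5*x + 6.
Gal(K/Q) = S_3 (symmetric group of order 6)

Compute the discriminant of x^3 + (-5)*x^2 + (-5)*x + (6): Δ = 5853. Since Δ is not a rational square, the Galois group is not contained in A_3; it must be the full S_3 (irreducibility of the cubic rules out anything smaller).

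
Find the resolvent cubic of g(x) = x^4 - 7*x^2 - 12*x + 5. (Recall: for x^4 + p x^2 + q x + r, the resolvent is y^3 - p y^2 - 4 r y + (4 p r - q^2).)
h(y) = y^3 + 7*y^2 - 20*y - 284

Identify coefficients: p = -7, q = -12, r = 5.
Plug into h(y) = y^3 - p y^2 - 4 r y + (4 p r - q^2):
  h(y) = y^3 - (-7) y^2 - 4*(5) y + (4*(-7)*(5) - (-12)^2)
       = y^3 + (7) y^2 + (-20) y + (-284).
Simplifying: h(y) = y^3 + 7*y^2 - 20*y - 284.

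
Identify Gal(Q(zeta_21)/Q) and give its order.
|Gal(Q(zeta_21)/Q)| = phi(21) = 12; group ≅ (Z/21Z)^* ≅ Z/2Z × Z/6Z

The n-th cyclotomic polynomial Φ_21(x) is the minimal polynomial of zeta_21 over Q and has degree phi(21) = 12. So Q(zeta_21) is a degree-12 Galois extension with Galois group (Z/21Z)^*. By CRT, (Z/21Z)^* ≅ (Z/3Z)^* × (Z/7Z)^*. Each prime-power unit group is (Z/3Z)^* ≅ Z/2Z; (Z/7Z)^* ≅ Z/6Z. Hence Gal(Q(zeta_21)/Q) ≅ Z/2Z × Z/6Z.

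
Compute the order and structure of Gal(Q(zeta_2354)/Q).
|Gal(Q(zeta_2354)/Q)| = phi(2354) = 1060; group ≅ (Z/2354Z)^* ≅ Z/10Z × Z/106Z

The n-th cyclotomic polynomial Φ_2354(x) is the minimal polynomial of zeta_2354 over Q and has degree phi(2354) = 1060. So Q(zeta_2354) is a degree-1060 Galois extension with Galois group (Z/2354Z)^*. By CRT, (Z/2354Z)^* ≅ (Z/2Z)^* × (Z/11Z)^* × (Z/107Z)^*. Each prime-power unit group is (Z/2Z)^* ≅ trivial group (order 1); (Z/11Z)^* ≅ Z/10Z; (Z/107Z)^* ≅ Z/106Z. Hence Gal(Q(zeta_2354)/Q) ≅ Z/10Z × Z/106Z.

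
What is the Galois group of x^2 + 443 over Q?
Gal(K/Q) = Z/2Z (cyclic of order 2)

x^2 + 443 is irreducible over Q since -443 is not a rational square. The splitting field Q(sqrt(-443)) has degree 2 over Q, and its unique nontrivial automorphism is sqrt(-443) ↦ -sqrt(-443). Hence Gal(Q(sqrt(-443))/Q) = Z/2Z.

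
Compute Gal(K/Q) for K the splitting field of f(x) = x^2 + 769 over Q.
Gal(K/Q) = Z/2Z (cyclic of order 2)

x^2 + 769 is irreducible over Q since -769 is not a rational square. The splitting field Q(sqrt(-769)) has degree 2 over Q, and its unique nontrivial automorphism is sqrt(-769) ↦ -sqrt(-769). Hence Gal(Q(sqrt(-769))/Q) = Z/2Z.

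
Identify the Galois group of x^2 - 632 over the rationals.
Gal(K/Q) = Z/2Z (cyclic of order 2)

x^2 - 632 is irreducible over Q since 632 is not a rational square. The splitting field Q(sqrt(632)) has degree 2 over Q, and its unique nontrivial automorphism is sqrt(632) ↦ -sqrt(632). Hence Gal(Q(sqrt(632))/Q) = Z/2Z.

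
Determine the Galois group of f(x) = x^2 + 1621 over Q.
Gal(K/Q) = Z/2Z (cyclic of order 2)

x^2 + 1621 is irreducible over Q since -1621 is not a rational square. The splitting field Q(sqrt(-1621)) has degree 2 over Q, and its unique nontrivial automorphism is sqrt(-1621) ↦ -sqrt(-1621). Hence Gal(Q(sqrt(-1621))/Q) = Z/2Z.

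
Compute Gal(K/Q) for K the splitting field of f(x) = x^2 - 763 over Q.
Gal(K/Q) = Z/2Z (cyclic of order 2)

x^2 - 763 is irreducible over Q since 763 is not a rational square. The splitting field Q(sqrt(763)) has degree 2 over Q, and its unique nontrivial automorphism is sqrt(763) ↦ -sqrt(763). Hence Gal(Q(sqrt(763))/Q) = Z/2Z.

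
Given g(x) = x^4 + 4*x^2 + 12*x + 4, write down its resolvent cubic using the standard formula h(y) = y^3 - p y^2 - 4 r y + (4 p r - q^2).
h(y) = y^3 - 4*y^2 - 16*y - 80

Identify coefficients: p = 4, q = 12, r = 4.
Plug into h(y) = y^3 - p y^2 - 4 r y + (4 p r - q^2):
  h(y) = y^3 - (4) y^2 - 4*(4) y + (4*(4)*(4) - (12)^2)
       = y^3 + (-4) y^2 + (-16) y + (-80).
Simplifying: h(y) = y^3 - 4*y^2 - 16*y - 80.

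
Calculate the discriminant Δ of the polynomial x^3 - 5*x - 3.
Δ = 257

For a depressed cubic x^3 + p x + q the discriminant is Δ = -4 p^3 - 27 q^2 = -4*(-5)^3 - 27*(-3)^2 = 500 - 243 = 257.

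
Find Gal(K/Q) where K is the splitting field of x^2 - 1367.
Gal(K/Q) = Z/2Z (cyclic of order 2)

x^2 - 1367 is irreducible over Q since 1367 is not a rational square. The splitting field Q(sqrt(1367)) has degree 2 over Q, and its unique nontrivial automorphism is sqrt(1367) ↦ -sqrt(1367). Hence Gal(Q(sqrt(1367))/Q) = Z/2Z.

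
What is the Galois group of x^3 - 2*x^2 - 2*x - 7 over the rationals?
Gal(K/Q) = S_3 (symmetric group of order 6)

Compute the discriminant of x^3 + (-2)*x^2 + (-2)*x + (-7): Δ = -2003. Since Δ is not a rational square, the Galois group is not contained in A_3; it must be the full S_3 (irreducibility of the cubic rules out anything smaller).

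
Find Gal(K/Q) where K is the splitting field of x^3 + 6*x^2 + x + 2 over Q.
Gal(K/Q) = S_3 (symmetric group of order 6)

Compute the discriminant of x^3 + (6)*x^2 + (1)*x + (2): Δ = -1588. Since Δ is not a rational square, the Galois group is not contained in A_3; it must be the full S_3 (irreducibility of the cubic rules out anything smaller).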